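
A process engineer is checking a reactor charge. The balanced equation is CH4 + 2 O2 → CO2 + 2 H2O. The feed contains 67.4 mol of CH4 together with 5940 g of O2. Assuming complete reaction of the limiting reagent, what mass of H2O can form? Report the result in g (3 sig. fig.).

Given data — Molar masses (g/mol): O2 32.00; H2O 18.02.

n(CH4) = 67.40 mol
n(O2) = 5940 / 32.00 = 185.6 mol
n/ν for CH4 = 67.40/1 = 67.40
n/ν for O2 = 185.6/2 = 92.80
Smallest n/ν is CH4 → limiting reagent.
n(H2O) = (2/1) × 67.40 = 134.8 mol
mass = 134.8 × 18.02 = 2429 g

2430 g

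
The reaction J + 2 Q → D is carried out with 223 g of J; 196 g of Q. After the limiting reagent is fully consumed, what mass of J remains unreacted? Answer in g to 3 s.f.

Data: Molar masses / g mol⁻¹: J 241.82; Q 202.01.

106 g

n(J) = 223.0 / 241.82 = 0.9222 mol
n(Q) = 196.0 / 202.01 = 0.9702 mol
n/ν → J: 0.9222, Q: 0.4851; Q is limiting.
J consumed = (1/2) × 0.9702 = 0.4851 mol
J remaining = 0.9222 − 0.4851 = 0.4371 mol
mass = 0.4371 × 241.82 = 105.7 g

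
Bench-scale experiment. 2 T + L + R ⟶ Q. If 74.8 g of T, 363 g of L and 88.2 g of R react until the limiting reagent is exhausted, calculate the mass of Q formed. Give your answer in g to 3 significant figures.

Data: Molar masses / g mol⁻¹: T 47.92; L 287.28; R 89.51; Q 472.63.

n(T) = 74.80 / 47.92 = 1.561 mol
n(L) = 363.0 / 287.28 = 1.264 mol
n(R) = 88.20 / 89.51 = 0.9854 mol
n/ν → T: 0.7805, L: 1.264, R: 0.9854; T is limiting.
n(Q) = (1/2) × 1.561 = 0.7805 mol
mass = 0.7805 × 472.63 = 368.9 g

369 g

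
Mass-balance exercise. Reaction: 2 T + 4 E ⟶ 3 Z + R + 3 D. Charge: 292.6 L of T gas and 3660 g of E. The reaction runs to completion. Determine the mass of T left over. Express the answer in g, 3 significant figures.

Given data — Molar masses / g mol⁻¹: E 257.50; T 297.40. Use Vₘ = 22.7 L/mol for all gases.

1720 g

n(T) = 292.6 / 22.7 = 12.89 mol
n(E) = 3660 / 257.50 = 14.21 mol
n/ν for T = 12.89/2 = 6.445
n/ν for E = 14.21/4 = 3.553
Smallest n/ν is E → limiting reagent.
T consumed = (2/4) × 14.21 = 7.105 mol
T remaining = 12.89 − 7.105 = 5.785 mol
mass = 5.785 × 297.40 = 1720 g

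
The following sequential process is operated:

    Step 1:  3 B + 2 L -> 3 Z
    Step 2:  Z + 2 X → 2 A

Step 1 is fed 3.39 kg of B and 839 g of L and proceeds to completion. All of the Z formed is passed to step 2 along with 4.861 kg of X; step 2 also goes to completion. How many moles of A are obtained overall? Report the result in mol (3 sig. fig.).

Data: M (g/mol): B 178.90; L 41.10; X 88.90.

Step 1:
n(B) = 3.390×1000 / 178.90 = 18.95 mol
n(L) = 839.0 / 41.10 = 20.41 mol
n/ν for B = 18.95/3 = 6.317
n/ν for L = 20.41/2 = 10.21
Smallest n/ν is B → limiting reagent.
n(Z) produced = (3/3) × 18.95 = 18.95 mol
Step 2:
n(Z) available = 18.95 mol
n(X) = 4.861×1000 / 88.90 = 54.68 mol
n/ν for Z = 18.95/1 = 18.95
n/ν for X = 54.68/2 = 27.34
Smallest n/ν is Z → limiting reagent.
n(A) = (2/1) × 18.95 = 37.90 mol

37.9 mol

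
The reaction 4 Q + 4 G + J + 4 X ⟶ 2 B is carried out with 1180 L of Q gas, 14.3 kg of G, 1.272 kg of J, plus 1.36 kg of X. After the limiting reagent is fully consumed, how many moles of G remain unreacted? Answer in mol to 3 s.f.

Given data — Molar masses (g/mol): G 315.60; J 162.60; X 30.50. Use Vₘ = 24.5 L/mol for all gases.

n(Q) = 1180 / 24.5 = 48.16 mol
n(G) = 14.30×1000 / 315.60 = 45.31 mol
n(J) = 1.272×1000 / 162.60 = 7.823 mol
n(X) = 1.360×1000 / 30.50 = 44.59 mol
n/ν for Q = 48.16/4 = 12.04
n/ν for G = 45.31/4 = 11.33
n/ν for J = 7.823/1 = 7.823
n/ν for X = 44.59/4 = 11.15
Smallest n/ν is J → limiting reagent.
G consumed = (4/1) × 7.823 = 31.29 mol
G remaining = 45.31 − 31.29 = 14.02 mol

14.0 mol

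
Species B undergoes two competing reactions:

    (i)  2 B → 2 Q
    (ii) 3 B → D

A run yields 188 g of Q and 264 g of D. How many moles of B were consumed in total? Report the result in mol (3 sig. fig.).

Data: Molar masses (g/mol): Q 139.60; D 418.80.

3.24 mol

n(Q) = 188 / 139.60 = 1.347 mol
n(D) = 264 / 418.80 = 0.6304 mol
n(B) via (i) = (2/2)×1.347 = 1.347 mol
n(B) via (ii) = (3/1)×0.6304 = 1.891 mol
total n(B) = 1.347 + 1.891 = 3.238 mol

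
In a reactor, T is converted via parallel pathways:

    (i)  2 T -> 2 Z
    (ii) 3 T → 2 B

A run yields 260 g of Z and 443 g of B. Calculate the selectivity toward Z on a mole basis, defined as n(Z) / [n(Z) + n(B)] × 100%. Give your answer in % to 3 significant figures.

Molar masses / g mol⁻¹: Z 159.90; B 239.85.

n(Z) = 260 / 159.90 = 1.626 mol
n(B) = 443 / 239.85 = 1.847 mol
selectivity = 1.626/(1.626+1.847) × 100 = 46.82 %

46.8 %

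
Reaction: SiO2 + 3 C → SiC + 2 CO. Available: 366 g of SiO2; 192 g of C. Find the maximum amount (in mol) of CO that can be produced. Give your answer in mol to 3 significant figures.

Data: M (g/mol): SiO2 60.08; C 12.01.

n(SiO2) = 366.0 / 60.08 = 6.092 mol
n(C) = 192.0 / 12.01 = 15.99 mol
n/ν for SiO2 = 6.092/1 = 6.092
n/ν for C = 15.99/3 = 5.330
Smallest n/ν is C → limiting reagent.
n(CO) = (2/3) × 15.99 = 10.66 mol

10.7 mol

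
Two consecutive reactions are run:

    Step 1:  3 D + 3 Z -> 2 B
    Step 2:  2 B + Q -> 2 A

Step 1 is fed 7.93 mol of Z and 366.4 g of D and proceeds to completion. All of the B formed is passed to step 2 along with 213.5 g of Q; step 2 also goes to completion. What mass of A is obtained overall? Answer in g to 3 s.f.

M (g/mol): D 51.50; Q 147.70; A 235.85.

682 g

Step 1:
n(Z) = 7.930 mol
n(D) = 366.4 / 51.50 = 7.115 mol
n/ν → Z: 2.643, D: 2.372; D is limiting.
n(B) produced = (2/3) × 7.115 = 4.743 mol
Step 2:
n(B) available = 4.743 mol
n(Q) = 213.5 / 147.70 = 1.445 mol
n/ν → B: 2.372, Q: 1.445; Q is limiting.
n(A) = (2/1) × 1.445 = 2.890 mol
mass = 2.890 × 235.85 = 681.6 g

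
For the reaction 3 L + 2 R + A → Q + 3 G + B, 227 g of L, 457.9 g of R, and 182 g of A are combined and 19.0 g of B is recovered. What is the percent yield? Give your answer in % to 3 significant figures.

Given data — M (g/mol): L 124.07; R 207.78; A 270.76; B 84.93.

36.7 %

n(L) = 227.0 / 124.07 = 1.830 mol
n(R) = 457.9 / 207.78 = 2.204 mol
n(A) = 182.0 / 270.76 = 0.6722 mol
n/ν for L = 1.830/3 = 0.6100
n/ν for R = 2.204/2 = 1.102
n/ν for A = 0.6722/1 = 0.6722
Smallest n/ν is L → limiting reagent.
theoretical n(B) = (1/3) × 1.830 = 0.6100 mol → 51.81 g
% yield = 19.0 / 51.81 × 100 = 36.67 %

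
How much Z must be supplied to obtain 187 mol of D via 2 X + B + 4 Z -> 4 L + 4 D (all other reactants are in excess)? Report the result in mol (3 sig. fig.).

n(D) = 187.0 mol
n(Z) = (4/4) × 187.0 = 187.0 mol

187 mol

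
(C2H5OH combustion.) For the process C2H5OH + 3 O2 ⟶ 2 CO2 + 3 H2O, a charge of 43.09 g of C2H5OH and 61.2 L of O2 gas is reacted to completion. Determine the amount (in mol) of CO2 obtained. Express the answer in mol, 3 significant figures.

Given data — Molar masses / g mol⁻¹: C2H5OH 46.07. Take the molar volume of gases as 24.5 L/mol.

n(C2H5OH) = 43.09 / 46.07 = 0.9353 mol
n(O2) = 61.20 / 24.5 = 2.498 mol
n/ν for C2H5OH = 0.9353/1 = 0.9353
n/ν for O2 = 2.498/3 = 0.8327
Smallest n/ν is O2 → limiting reagent.
n(CO2) = (2/3) × 2.498 = 1.665 mol

1.67 mol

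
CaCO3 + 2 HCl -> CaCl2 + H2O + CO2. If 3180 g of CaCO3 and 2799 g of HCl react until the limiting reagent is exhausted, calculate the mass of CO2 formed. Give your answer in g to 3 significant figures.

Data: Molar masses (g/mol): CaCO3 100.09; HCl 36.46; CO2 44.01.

n(CaCO3) = 3180 / 100.09 = 31.77 mol
n(HCl) = 2799 / 36.46 = 76.77 mol
n/ν for CaCO3 = 31.77/1 = 31.77
n/ν for HCl = 76.77/2 = 38.39
Smallest n/ν is CaCO3 → limiting reagent.
n(CO2) = (1/1) × 31.77 = 31.77 mol
mass = 31.77 × 44.01 = 1398 g

1400 g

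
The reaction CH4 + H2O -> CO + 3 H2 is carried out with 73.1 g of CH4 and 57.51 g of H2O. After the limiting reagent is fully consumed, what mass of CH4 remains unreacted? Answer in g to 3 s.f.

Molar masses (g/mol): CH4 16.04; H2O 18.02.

n(CH4) = 73.10 / 16.04 = 4.557 mol
n(H2O) = 57.51 / 18.02 = 3.191 mol
n/ν → CH4: 4.557, H2O: 3.191; H2O is limiting.
CH4 consumed = (1/1) × 3.191 = 3.191 mol
CH4 remaining = 4.557 − 3.191 = 1.366 mol
mass = 1.366 × 16.04 = 21.91 g

21.9 g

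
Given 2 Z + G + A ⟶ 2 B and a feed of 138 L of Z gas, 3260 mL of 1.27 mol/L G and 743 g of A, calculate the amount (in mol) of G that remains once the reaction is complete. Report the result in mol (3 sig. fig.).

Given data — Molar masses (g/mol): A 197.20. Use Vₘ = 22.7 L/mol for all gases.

1.10 mol

n(Z) = 138.0 / 22.7 = 6.079 mol
n(G) = 1.27 × 3260/1000 = 4.140 mol
n(A) = 743.0 / 197.20 = 3.768 mol
n/ν for Z = 6.079/2 = 3.040
n/ν for G = 4.140/1 = 4.140
n/ν for A = 3.768/1 = 3.768
Smallest n/ν is Z → limiting reagent.
G consumed = (1/2) × 6.079 = 3.040 mol
G remaining = 4.140 − 3.040 = 1.100 mol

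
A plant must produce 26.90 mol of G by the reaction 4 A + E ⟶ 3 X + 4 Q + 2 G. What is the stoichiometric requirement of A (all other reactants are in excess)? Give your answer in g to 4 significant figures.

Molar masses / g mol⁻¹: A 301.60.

16230 g

n(G) = 26.90 mol
n(A) = (4/2) × 26.90 = 53.80 mol
mass = 53.80 × 301.60 = 16230 g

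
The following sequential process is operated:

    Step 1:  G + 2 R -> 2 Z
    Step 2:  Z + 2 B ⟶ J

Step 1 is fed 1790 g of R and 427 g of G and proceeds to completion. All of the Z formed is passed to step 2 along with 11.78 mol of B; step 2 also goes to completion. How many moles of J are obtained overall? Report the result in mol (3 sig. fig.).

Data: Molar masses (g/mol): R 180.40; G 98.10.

Step 1:
n(R) = 1790 / 180.40 = 9.922 mol
n(G) = 427.0 / 98.10 = 4.353 mol
n/ν for R = 9.922/2 = 4.961
n/ν for G = 4.353/1 = 4.353
Smallest n/ν is G → limiting reagent.
n(Z) produced = (2/1) × 4.353 = 8.706 mol
Step 2:
n(Z) available = 8.706 mol
n(B) = 11.78 mol
n/ν for Z = 8.706/1 = 8.706
n/ν for B = 11.78/2 = 5.890
Smallest n/ν is B → limiting reagent.
n(J) = (1/2) × 11.78 = 5.890 mol

5.89 mol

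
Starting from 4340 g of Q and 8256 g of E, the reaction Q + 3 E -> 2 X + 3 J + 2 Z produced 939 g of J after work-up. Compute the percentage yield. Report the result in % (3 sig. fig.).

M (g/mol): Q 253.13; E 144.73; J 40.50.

n(Q) = 4340 / 253.13 = 17.15 mol
n(E) = 8256 / 144.73 = 57.04 mol
n/ν for Q = 17.15/1 = 17.15
n/ν for E = 57.04/3 = 19.01
Smallest n/ν is Q → limiting reagent.
theoretical n(J) = (3/1) × 17.15 = 51.45 mol → 2084 g
% yield = 939 / 2084 × 100 = 45.06 %

45.1 %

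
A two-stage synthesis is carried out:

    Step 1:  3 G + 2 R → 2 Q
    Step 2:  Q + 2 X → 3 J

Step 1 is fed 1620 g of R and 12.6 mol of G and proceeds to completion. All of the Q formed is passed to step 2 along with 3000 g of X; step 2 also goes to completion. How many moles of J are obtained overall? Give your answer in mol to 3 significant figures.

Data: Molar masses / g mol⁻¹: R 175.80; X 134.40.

25.2 mol

Step 1:
n(R) = 1620 / 175.80 = 9.215 mol
n(G) = 12.60 mol
n/ν for R = 9.215/2 = 4.608
n/ν for G = 12.60/3 = 4.200
Smallest n/ν is G → limiting reagent.
n(Q) produced = (2/3) × 12.60 = 8.400 mol
Step 2:
n(Q) available = 8.400 mol
n(X) = 3000 / 134.40 = 22.32 mol
n/ν for Q = 8.400/1 = 8.400
n/ν for X = 22.32/2 = 11.16
Smallest n/ν is Q → limiting reagent.
n(J) = (3/1) × 8.400 = 25.20 mol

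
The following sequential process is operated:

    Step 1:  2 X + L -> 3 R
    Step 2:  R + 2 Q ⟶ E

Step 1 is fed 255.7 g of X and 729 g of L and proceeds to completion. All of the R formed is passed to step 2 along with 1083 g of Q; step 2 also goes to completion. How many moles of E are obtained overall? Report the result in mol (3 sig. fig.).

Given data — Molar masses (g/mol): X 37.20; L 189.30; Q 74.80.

Step 1:
n(X) = 255.7 / 37.20 = 6.874 mol
n(L) = 729.0 / 189.30 = 3.851 mol
n/ν → X: 3.437, L: 3.851; X is limiting.
n(R) produced = (3/2) × 6.874 = 10.31 mol
Step 2:
n(R) available = 10.31 mol
n(Q) = 1083 / 74.80 = 14.48 mol
n/ν → R: 10.31, Q: 7.240; Q is limiting.
n(E) = (1/2) × 14.48 = 7.240 mol

7.24 mol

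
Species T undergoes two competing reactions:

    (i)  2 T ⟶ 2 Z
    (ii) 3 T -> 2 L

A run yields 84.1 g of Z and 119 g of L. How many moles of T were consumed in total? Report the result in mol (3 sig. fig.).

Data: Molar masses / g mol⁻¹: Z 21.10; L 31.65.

9.63 mol

n(Z) = 84.1 / 21.10 = 3.986 mol
n(L) = 119 / 31.65 = 3.760 mol
n(T) via (i) = (2/2)×3.986 = 3.986 mol
n(T) via (ii) = (3/2)×3.760 = 5.640 mol
total n(T) = 3.986 + 5.640 = 9.626 mol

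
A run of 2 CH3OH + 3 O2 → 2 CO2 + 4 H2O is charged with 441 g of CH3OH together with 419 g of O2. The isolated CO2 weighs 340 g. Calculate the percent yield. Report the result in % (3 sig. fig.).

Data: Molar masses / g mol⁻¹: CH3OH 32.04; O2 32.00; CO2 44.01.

88.5 %

n(CH3OH) = 441.0 / 32.04 = 13.76 mol
n(O2) = 419.0 / 32.00 = 13.09 mol
n/ν for CH3OH = 13.76/2 = 6.880
n/ν for O2 = 13.09/3 = 4.363
Smallest n/ν is O2 → limiting reagent.
theoretical n(CO2) = (2/3) × 13.09 = 8.727 mol → 384.1 g
% yield = 340 / 384.1 × 100 = 88.52 %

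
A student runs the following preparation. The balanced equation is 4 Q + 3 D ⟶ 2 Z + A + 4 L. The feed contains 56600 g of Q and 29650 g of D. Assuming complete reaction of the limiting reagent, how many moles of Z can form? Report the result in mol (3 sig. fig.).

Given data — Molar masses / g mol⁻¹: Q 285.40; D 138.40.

n(Q) = 56600 / 285.40 = 198.3 mol
n(D) = 29650 / 138.40 = 214.2 mol
n/ν for Q = 198.3/4 = 49.58
n/ν for D = 214.2/3 = 71.40
Smallest n/ν is Q → limiting reagent.
n(Z) = (2/4) × 198.3 = 99.15 mol

99.2 mol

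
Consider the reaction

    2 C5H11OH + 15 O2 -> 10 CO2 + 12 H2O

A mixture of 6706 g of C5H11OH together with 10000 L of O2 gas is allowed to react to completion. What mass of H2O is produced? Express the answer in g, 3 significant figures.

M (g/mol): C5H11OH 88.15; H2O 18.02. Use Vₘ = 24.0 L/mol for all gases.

6010 g

n(C5H11OH) = 6706 / 88.15 = 76.07 mol
n(O2) = 10000 / 24.0 = 416.7 mol
n/ν for C5H11OH = 76.07/2 = 38.04
n/ν for O2 = 416.7/15 = 27.78
Smallest n/ν is O2 → limiting reagent.
n(H2O) = (12/15) × 416.7 = 333.4 mol
mass = 333.4 × 18.02 = 6008 g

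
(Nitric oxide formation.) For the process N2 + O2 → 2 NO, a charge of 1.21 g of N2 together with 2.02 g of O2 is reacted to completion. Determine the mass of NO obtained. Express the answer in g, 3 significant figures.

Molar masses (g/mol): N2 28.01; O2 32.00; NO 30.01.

2.59 g

n(N2) = 1.210 / 28.01 = 0.04320 mol
n(O2) = 2.020 / 32.00 = 0.06313 mol
n/ν for N2 = 0.04320/1 = 0.04320
n/ν for O2 = 0.06313/1 = 0.06313
Smallest n/ν is N2 → limiting reagent.
n(NO) = (2/1) × 0.04320 = 0.08640 mol
mass = 0.08640 × 30.01 = 2.593 g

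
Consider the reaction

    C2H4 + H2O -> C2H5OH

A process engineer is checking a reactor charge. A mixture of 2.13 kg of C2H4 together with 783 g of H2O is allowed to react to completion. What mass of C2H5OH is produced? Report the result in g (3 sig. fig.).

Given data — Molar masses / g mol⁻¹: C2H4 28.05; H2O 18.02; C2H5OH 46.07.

2000 g

n(C2H4) = 2.130×1000 / 28.05 = 75.94 mol
n(H2O) = 783.0 / 18.02 = 43.45 mol
n/ν for C2H4 = 75.94/1 = 75.94
n/ν for H2O = 43.45/1 = 43.45
Smallest n/ν is H2O → limiting reagent.
n(C2H5OH) = (1/1) × 43.45 = 43.45 mol
mass = 43.45 × 46.07 = 2002 g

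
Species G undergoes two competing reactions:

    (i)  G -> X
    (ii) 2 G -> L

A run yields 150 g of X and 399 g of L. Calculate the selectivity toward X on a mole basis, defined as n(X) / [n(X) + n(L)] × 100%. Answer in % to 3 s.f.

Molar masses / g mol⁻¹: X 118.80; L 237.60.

n(X) = 150 / 118.80 = 1.263 mol
n(L) = 399 / 237.60 = 1.679 mol
selectivity = 1.263/(1.263+1.679) × 100 = 42.93 %

42.9 %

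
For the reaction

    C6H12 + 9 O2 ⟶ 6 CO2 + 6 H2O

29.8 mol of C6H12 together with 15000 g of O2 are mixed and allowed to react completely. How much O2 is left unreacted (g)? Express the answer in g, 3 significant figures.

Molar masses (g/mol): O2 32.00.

n(C6H12) = 29.80 mol
n(O2) = 15000 / 32.00 = 468.8 mol
n/ν for C6H12 = 29.80/1 = 29.80
n/ν for O2 = 468.8/9 = 52.09
Smallest n/ν is C6H12 → limiting reagent.
O2 consumed = (9/1) × 29.80 = 268.2 mol
O2 remaining = 468.8 − 268.2 = 200.6 mol
mass = 200.6 × 32.00 = 6419 g

6420 g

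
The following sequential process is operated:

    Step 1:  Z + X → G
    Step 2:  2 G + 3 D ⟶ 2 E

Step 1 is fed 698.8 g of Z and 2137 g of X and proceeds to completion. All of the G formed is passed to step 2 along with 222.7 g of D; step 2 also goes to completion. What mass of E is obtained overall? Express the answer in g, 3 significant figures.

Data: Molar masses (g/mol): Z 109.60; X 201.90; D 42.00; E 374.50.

Step 1:
n(Z) = 698.8 / 109.60 = 6.376 mol
n(X) = 2137 / 201.90 = 10.58 mol
n/ν for Z = 6.376/1 = 6.376
n/ν for X = 10.58/1 = 10.58
Smallest n/ν is Z → limiting reagent.
n(G) produced = (1/1) × 6.376 = 6.376 mol
Step 2:
n(G) available = 6.376 mol
n(D) = 222.7 / 42.00 = 5.302 mol
n/ν for G = 6.376/2 = 3.188
n/ν for D = 5.302/3 = 1.767
Smallest n/ν is D → limiting reagent.
n(E) = (2/3) × 5.302 = 3.535 mol
mass = 3.535 × 374.50 = 1324 g

1320 g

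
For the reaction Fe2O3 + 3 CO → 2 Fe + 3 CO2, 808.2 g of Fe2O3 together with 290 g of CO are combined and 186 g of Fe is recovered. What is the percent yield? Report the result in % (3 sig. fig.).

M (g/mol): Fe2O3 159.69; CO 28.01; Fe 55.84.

48.3 %

n(Fe2O3) = 808.2 / 159.69 = 5.061 mol
n(CO) = 290.0 / 28.01 = 10.35 mol
n/ν → Fe2O3: 5.061, CO: 3.450; CO is limiting.
theoretical n(Fe) = (2/3) × 10.35 = 6.900 mol → 385.3 g
% yield = 186 / 385.3 × 100 = 48.27 %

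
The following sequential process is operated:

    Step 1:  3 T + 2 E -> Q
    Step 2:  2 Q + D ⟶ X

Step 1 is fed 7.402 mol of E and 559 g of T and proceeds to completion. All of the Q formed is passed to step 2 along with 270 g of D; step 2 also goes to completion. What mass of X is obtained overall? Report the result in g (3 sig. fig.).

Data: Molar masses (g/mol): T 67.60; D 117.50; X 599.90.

827 g

Step 1:
n(E) = 7.402 mol
n(T) = 559.0 / 67.60 = 8.269 mol
n/ν → E: 3.701, T: 2.756; T is limiting.
n(Q) produced = (1/3) × 8.269 = 2.756 mol
Step 2:
n(Q) available = 2.756 mol
n(D) = 270.0 / 117.50 = 2.298 mol
n/ν → Q: 1.378, D: 2.298; Q is limiting.
n(X) = (1/2) × 2.756 = 1.378 mol
mass = 1.378 × 599.90 = 826.7 g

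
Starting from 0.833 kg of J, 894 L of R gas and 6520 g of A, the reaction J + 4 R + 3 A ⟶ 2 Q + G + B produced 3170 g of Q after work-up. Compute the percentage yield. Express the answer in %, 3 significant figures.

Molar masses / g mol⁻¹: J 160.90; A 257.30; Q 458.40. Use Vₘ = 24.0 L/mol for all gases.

66.8 %

n(J) = 0.8330×1000 / 160.90 = 5.177 mol
n(R) = 894.0 / 24.0 = 37.25 mol
n(A) = 6520 / 257.30 = 25.34 mol
n/ν → J: 5.177, R: 9.313, A: 8.447; J is limiting.
theoretical n(Q) = (2/1) × 5.177 = 10.35 mol → 4744 g
% yield = 3170 / 4744 × 100 = 66.82 %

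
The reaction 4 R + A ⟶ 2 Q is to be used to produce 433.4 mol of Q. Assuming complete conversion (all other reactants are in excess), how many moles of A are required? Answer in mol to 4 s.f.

n(Q) = 433.4 mol
n(A) = (1/2) × 433.4 = 216.7 mol

216.7 mol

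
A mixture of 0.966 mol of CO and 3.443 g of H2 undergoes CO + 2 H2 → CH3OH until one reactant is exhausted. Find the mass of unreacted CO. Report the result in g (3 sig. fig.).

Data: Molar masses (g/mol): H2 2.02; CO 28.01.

3.19 g

n(CO) = 0.9660 mol
n(H2) = 3.443 / 2.02 = 1.704 mol
n/ν → CO: 0.9660, H2: 0.8520; H2 is limiting.
CO consumed = (1/2) × 1.704 = 0.8520 mol
CO remaining = 0.9660 − 0.8520 = 0.1140 mol
mass = 0.1140 × 28.01 = 3.193 g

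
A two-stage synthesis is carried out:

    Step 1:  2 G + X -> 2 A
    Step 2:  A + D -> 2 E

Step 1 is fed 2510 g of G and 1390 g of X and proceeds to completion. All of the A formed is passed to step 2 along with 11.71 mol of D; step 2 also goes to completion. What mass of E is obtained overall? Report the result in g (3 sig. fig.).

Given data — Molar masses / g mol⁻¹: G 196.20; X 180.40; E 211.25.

Step 1:
n(G) = 2510 / 196.20 = 12.79 mol
n(X) = 1390 / 180.40 = 7.705 mol
n/ν for G = 12.79/2 = 6.395
n/ν for X = 7.705/1 = 7.705
Smallest n/ν is G → limiting reagent.
n(A) produced = (2/2) × 12.79 = 12.79 mol
Step 2:
n(A) available = 12.79 mol
n(D) = 11.71 mol
n/ν for A = 12.79/1 = 12.79
n/ν for D = 11.71/1 = 11.71
Smallest n/ν is D → limiting reagent.
n(E) = (2/1) × 11.71 = 23.42 mol
mass = 23.42 × 211.25 = 4947 g

4950 g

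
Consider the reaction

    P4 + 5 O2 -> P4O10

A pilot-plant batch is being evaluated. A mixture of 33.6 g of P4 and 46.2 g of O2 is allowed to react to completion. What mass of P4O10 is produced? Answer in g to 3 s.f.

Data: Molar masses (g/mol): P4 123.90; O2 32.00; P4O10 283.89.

n(P4) = 33.60 / 123.90 = 0.2712 mol
n(O2) = 46.20 / 32.00 = 1.444 mol
n/ν → P4: 0.2712, O2: 0.2888; P4 is limiting.
n(P4O10) = (1/1) × 0.2712 = 0.2712 mol
mass = 0.2712 × 283.89 = 76.99 g

77.0 g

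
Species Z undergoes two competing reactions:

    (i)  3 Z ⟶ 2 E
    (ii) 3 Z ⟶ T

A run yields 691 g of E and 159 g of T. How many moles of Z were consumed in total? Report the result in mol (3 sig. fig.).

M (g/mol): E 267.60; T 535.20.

4.76 mol

n(E) = 691 / 267.60 = 2.582 mol
n(T) = 159 / 535.20 = 0.2971 mol
n(Z) via (i) = (3/2)×2.582 = 3.873 mol
n(Z) via (ii) = (3/1)×0.2971 = 0.8913 mol
total n(Z) = 3.873 + 0.8913 = 4.764 mol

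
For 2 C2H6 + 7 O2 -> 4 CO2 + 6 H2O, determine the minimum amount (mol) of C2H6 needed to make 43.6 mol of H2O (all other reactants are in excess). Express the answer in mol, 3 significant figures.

n(H2O) = 43.60 mol
n(C2H6) = (2/6) × 43.60 = 14.53 mol

14.5 mol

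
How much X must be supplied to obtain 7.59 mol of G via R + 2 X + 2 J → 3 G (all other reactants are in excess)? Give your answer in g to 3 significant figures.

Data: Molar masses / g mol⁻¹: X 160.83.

814 g

n(G) = 7.590 mol
n(X) = (2/3) × 7.590 = 5.060 mol
mass = 5.060 × 160.83 = 813.8 g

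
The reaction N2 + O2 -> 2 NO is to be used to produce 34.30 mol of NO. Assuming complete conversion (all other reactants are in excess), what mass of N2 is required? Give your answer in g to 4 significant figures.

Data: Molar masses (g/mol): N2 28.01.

n(NO) = 34.30 mol
n(N2) = (1/2) × 34.30 = 17.15 mol
mass = 17.15 × 28.01 = 480.4 g

480.4 g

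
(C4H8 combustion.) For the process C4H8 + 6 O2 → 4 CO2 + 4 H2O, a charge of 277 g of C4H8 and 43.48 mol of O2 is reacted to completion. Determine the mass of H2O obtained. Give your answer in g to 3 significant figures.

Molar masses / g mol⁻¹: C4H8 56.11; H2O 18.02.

356 g

n(C4H8) = 277.0 / 56.11 = 4.937 mol
n(O2) = 43.48 mol
n/ν → C4H8: 4.937, O2: 7.247; C4H8 is limiting.
n(H2O) = (4/1) × 4.937 = 19.75 mol
mass = 19.75 × 18.02 = 355.9 g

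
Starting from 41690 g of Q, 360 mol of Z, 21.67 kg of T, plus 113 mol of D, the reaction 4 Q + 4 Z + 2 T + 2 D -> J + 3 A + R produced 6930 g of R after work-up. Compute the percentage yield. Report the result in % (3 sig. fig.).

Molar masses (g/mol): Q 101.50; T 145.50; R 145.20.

84.5 %

n(Q) = 41690 / 101.50 = 410.7 mol
n(Z) = 360.0 mol
n(T) = 21.67×1000 / 145.50 = 148.9 mol
n(D) = 113.0 mol
n/ν for Q = 410.7/4 = 102.7
n/ν for Z = 360.0/4 = 90.00
n/ν for T = 148.9/2 = 74.45
n/ν for D = 113.0/2 = 56.50
Smallest n/ν is D → limiting reagent.
theoretical n(R) = (1/2) × 113.0 = 56.50 mol → 8204 g
% yield = 6930 / 8204 × 100 = 84.47 %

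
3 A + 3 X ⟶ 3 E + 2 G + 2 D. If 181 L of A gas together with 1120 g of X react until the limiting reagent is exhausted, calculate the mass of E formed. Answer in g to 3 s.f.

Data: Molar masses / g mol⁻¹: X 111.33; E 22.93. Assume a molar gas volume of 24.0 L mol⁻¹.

173 g

n(A) = 181.0 / 24.0 = 7.542 mol
n(X) = 1120 / 111.33 = 10.06 mol
n/ν for A = 7.542/3 = 2.514
n/ν for X = 10.06/3 = 3.353
Smallest n/ν is A → limiting reagent.
n(E) = (3/3) × 7.542 = 7.542 mol
mass = 7.542 × 22.93 = 172.9 g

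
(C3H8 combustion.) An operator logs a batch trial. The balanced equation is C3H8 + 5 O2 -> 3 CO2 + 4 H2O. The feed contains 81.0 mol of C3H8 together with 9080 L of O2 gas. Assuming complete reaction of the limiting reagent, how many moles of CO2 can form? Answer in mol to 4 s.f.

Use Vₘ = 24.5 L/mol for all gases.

222.4 mol

n(C3H8) = 81.00 mol
n(O2) = 9080 / 24.5 = 370.6 mol
n/ν for C3H8 = 81.00/1 = 81.00
n/ν for O2 = 370.6/5 = 74.12
Smallest n/ν is O2 → limiting reagent.
n(CO2) = (3/5) × 370.6 = 222.4 mol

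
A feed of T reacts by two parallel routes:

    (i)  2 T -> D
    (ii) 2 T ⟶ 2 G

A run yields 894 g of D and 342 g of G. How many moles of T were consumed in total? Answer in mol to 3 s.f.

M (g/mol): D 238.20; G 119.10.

n(D) = 894 / 238.20 = 3.753 mol
n(G) = 342 / 119.10 = 2.872 mol
n(T) via (i) = (2/1)×3.753 = 7.506 mol
n(T) via (ii) = (2/2)×2.872 = 2.872 mol
total n(T) = 7.506 + 2.872 = 10.38 mol

10.4 mol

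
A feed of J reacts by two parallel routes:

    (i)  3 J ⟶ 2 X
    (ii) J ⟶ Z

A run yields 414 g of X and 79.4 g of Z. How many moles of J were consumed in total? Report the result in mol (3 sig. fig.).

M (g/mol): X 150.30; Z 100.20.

4.92 mol

n(X) = 414 / 150.30 = 2.754 mol
n(Z) = 79.4 / 100.20 = 0.7924 mol
n(J) via (i) = (3/2)×2.754 = 4.131 mol
n(J) via (ii) = (1/1)×0.7924 = 0.7924 mol
total n(J) = 4.131 + 0.7924 = 4.923 mol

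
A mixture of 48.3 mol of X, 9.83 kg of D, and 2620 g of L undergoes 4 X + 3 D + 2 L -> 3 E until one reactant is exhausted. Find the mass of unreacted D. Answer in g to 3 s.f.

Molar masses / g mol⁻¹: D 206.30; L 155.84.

n(X) = 48.30 mol
n(D) = 9.830×1000 / 206.30 = 47.65 mol
n(L) = 2620 / 155.84 = 16.81 mol
n/ν for X = 48.30/4 = 12.08
n/ν for D = 47.65/3 = 15.88
n/ν for L = 16.81/2 = 8.405
Smallest n/ν is L → limiting reagent.
D consumed = (3/2) × 16.81 = 25.22 mol
D remaining = 47.65 − 25.22 = 22.43 mol
mass = 22.43 × 206.30 = 4627 g

4630 g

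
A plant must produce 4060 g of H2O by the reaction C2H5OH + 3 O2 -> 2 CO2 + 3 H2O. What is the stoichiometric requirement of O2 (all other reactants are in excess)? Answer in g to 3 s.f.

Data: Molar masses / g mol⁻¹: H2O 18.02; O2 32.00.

n(H2O) = 4060 / 18.02 = 225.3 mol
n(O2) = (3/3) × 225.3 = 225.3 mol
mass = 225.3 × 32.00 = 7210 g

7210 g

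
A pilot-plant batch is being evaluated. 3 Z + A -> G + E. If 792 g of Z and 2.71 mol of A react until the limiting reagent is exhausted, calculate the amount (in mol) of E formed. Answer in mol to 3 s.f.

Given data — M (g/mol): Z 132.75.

1.99 mol

n(Z) = 792.0 / 132.75 = 5.966 mol
n(A) = 2.710 mol
n/ν → Z: 1.989, A: 2.710; Z is limiting.
n(E) = (1/3) × 5.966 = 1.989 mol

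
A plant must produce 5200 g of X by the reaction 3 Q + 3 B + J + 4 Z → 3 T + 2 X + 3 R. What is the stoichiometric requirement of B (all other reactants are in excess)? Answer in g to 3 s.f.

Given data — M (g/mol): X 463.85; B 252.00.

n(X) = 5200 / 463.85 = 11.21 mol
n(B) = (3/2) × 11.21 = 16.82 mol
mass = 16.82 × 252.00 = 4239 g

4240 g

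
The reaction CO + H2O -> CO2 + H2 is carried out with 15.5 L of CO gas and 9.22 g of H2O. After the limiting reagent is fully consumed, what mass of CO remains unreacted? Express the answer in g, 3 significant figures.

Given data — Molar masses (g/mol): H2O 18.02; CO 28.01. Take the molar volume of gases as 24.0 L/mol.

3.76 g

n(CO) = 15.50 / 24.0 = 0.6458 mol
n(H2O) = 9.220 / 18.02 = 0.5117 mol
n/ν for CO = 0.6458/1 = 0.6458
n/ν for H2O = 0.5117/1 = 0.5117
Smallest n/ν is H2O → limiting reagent.
CO consumed = (1/1) × 0.5117 = 0.5117 mol
CO remaining = 0.6458 − 0.5117 = 0.1341 mol
mass = 0.1341 × 28.01 = 3.756 g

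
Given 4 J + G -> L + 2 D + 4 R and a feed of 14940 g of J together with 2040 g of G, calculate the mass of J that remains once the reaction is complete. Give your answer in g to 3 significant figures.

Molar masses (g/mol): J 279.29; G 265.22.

6350 g

n(J) = 14940 / 279.29 = 53.49 mol
n(G) = 2040 / 265.22 = 7.692 mol
n/ν for J = 53.49/4 = 13.37
n/ν for G = 7.692/1 = 7.692
Smallest n/ν is G → limiting reagent.
J consumed = (4/1) × 7.692 = 30.77 mol
J remaining = 53.49 − 30.77 = 22.72 mol
mass = 22.72 × 279.29 = 6345 g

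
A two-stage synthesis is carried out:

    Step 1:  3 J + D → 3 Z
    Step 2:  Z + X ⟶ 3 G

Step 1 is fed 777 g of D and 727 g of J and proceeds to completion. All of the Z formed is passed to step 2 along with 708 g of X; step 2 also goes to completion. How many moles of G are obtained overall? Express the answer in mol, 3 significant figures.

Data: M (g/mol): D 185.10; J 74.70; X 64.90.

Step 1:
n(D) = 777.0 / 185.10 = 4.198 mol
n(J) = 727.0 / 74.70 = 9.732 mol
n/ν → D: 4.198, J: 3.244; J is limiting.
n(Z) produced = (3/3) × 9.732 = 9.732 mol
Step 2:
n(Z) available = 9.732 mol
n(X) = 708.0 / 64.90 = 10.91 mol
n/ν → Z: 9.732, X: 10.91; Z is limiting.
n(G) = (3/1) × 9.732 = 29.20 mol

29.2 mol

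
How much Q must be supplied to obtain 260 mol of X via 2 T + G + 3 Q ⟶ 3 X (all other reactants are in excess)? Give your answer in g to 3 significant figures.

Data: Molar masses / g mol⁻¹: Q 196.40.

n(X) = 260.0 mol
n(Q) = (3/3) × 260.0 = 260.0 mol
mass = 260.0 × 196.40 = 51060 g

51100 g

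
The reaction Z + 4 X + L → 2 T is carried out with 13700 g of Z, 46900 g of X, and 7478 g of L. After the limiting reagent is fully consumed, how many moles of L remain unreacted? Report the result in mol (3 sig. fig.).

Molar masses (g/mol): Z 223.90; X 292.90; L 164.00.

5.57 mol

n(Z) = 13700 / 223.90 = 61.19 mol
n(X) = 46900 / 292.90 = 160.1 mol
n(L) = 7478 / 164.00 = 45.60 mol
n/ν for Z = 61.19/1 = 61.19
n/ν for X = 160.1/4 = 40.03
n/ν for L = 45.60/1 = 45.60
Smallest n/ν is X → limiting reagent.
L consumed = (1/4) × 160.1 = 40.03 mol
L remaining = 45.60 − 40.03 = 5.570 mol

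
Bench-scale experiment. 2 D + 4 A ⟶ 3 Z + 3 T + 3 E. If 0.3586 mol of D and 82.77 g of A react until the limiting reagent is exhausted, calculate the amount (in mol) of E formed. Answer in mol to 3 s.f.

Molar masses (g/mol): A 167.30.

n(D) = 0.3586 mol
n(A) = 82.77 / 167.30 = 0.4947 mol
n/ν for D = 0.3586/2 = 0.1793
n/ν for A = 0.4947/4 = 0.1237
Smallest n/ν is A → limiting reagent.
n(E) = (3/4) × 0.4947 = 0.3710 mol

0.371 mol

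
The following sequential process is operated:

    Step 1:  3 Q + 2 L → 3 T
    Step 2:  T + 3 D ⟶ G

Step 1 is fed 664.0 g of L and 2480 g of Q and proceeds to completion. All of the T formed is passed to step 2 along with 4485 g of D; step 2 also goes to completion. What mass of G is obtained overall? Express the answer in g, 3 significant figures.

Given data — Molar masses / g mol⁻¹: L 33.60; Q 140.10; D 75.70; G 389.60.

6900 g

Step 1:
n(L) = 664.0 / 33.60 = 19.76 mol
n(Q) = 2480 / 140.10 = 17.70 mol
n/ν for L = 19.76/2 = 9.880
n/ν for Q = 17.70/3 = 5.900
Smallest n/ν is Q → limiting reagent.
n(T) produced = (3/3) × 17.70 = 17.70 mol
Step 2:
n(T) available = 17.70 mol
n(D) = 4485 / 75.70 = 59.25 mol
n/ν for T = 17.70/1 = 17.70
n/ν for D = 59.25/3 = 19.75
Smallest n/ν is T → limiting reagent.
n(G) = (1/1) × 17.70 = 17.70 mol
mass = 17.70 × 389.60 = 6896 g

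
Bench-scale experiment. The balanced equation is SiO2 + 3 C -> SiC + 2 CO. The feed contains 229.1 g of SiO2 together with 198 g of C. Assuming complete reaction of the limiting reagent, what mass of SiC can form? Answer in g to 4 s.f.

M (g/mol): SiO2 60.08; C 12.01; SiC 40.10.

n(SiO2) = 229.1 / 60.08 = 3.813 mol
n(C) = 198.0 / 12.01 = 16.49 mol
n/ν for SiO2 = 3.813/1 = 3.813
n/ν for C = 16.49/3 = 5.497
Smallest n/ν is SiO2 → limiting reagent.
n(SiC) = (1/1) × 3.813 = 3.813 mol
mass = 3.813 × 40.10 = 152.9 g

152.9 g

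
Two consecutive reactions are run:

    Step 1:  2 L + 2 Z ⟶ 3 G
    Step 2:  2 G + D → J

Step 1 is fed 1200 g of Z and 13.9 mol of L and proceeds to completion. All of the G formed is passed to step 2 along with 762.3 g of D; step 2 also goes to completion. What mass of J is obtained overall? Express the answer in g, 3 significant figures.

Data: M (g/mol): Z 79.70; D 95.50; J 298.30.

2380 g

Step 1:
n(Z) = 1200 / 79.70 = 15.06 mol
n(L) = 13.90 mol
n/ν for Z = 15.06/2 = 7.530
n/ν for L = 13.90/2 = 6.950
Smallest n/ν is L → limiting reagent.
n(G) produced = (3/2) × 13.90 = 20.85 mol
Step 2:
n(G) available = 20.85 mol
n(D) = 762.3 / 95.50 = 7.982 mol
n/ν for G = 20.85/2 = 10.43
n/ν for D = 7.982/1 = 7.982
Smallest n/ν is D → limiting reagent.
n(J) = (1/1) × 7.982 = 7.982 mol
mass = 7.982 × 298.30 = 2381 g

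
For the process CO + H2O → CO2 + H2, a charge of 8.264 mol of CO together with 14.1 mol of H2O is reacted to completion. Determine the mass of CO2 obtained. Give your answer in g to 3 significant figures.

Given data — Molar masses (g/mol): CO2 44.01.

364 g

n(CO) = 8.264 mol
n(H2O) = 14.10 mol
n/ν for CO = 8.264/1 = 8.264
n/ν for H2O = 14.10/1 = 14.10
Smallest n/ν is CO → limiting reagent.
n(CO2) = (1/1) × 8.264 = 8.264 mol
mass = 8.264 × 44.01 = 363.7 g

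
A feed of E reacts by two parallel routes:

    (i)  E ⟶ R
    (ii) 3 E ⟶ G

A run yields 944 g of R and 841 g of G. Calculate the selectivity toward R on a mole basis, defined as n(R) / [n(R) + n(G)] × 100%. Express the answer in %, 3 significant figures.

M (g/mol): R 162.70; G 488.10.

n(R) = 944 / 162.70 = 5.802 mol
n(G) = 841 / 488.10 = 1.723 mol
selectivity = 5.802/(5.802+1.723) × 100 = 77.10 %

77.1 %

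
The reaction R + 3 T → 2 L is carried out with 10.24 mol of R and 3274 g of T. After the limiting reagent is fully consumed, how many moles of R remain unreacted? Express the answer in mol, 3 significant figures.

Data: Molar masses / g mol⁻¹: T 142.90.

2.60 mol

n(R) = 10.24 mol
n(T) = 3274 / 142.90 = 22.91 mol
n/ν for R = 10.24/1 = 10.24
n/ν for T = 22.91/3 = 7.637
Smallest n/ν is T → limiting reagent.
R consumed = (1/3) × 22.91 = 7.637 mol
R remaining = 10.24 − 7.637 = 2.603 mol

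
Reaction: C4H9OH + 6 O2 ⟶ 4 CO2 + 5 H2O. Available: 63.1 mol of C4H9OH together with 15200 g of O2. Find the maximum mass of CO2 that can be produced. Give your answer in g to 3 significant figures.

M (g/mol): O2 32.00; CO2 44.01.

n(C4H9OH) = 63.10 mol
n(O2) = 15200 / 32.00 = 475.0 mol
n/ν → C4H9OH: 63.10, O2: 79.17; C4H9OH is limiting.
n(CO2) = (4/1) × 63.10 = 252.4 mol
mass = 252.4 × 44.01 = 11110 g

11100 g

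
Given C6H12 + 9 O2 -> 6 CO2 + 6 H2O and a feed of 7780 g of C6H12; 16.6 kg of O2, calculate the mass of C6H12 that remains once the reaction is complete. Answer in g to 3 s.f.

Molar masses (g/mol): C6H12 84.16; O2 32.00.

n(C6H12) = 7780 / 84.16 = 92.44 mol
n(O2) = 16.60×1000 / 32.00 = 518.8 mol
n/ν → C6H12: 92.44, O2: 57.64; O2 is limiting.
C6H12 consumed = (1/9) × 518.8 = 57.64 mol
C6H12 remaining = 92.44 − 57.64 = 34.80 mol
mass = 34.80 × 84.16 = 2929 g

2930 g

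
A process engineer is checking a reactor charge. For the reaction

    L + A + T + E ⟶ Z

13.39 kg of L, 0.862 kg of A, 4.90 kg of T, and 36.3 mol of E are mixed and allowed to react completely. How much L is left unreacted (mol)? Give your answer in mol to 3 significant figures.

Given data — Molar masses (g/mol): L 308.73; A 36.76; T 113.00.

19.9 mol

n(L) = 13.39×1000 / 308.73 = 43.37 mol
n(A) = 0.8620×1000 / 36.76 = 23.45 mol
n(T) = 4.900×1000 / 113.00 = 43.36 mol
n(E) = 36.30 mol
n/ν for L = 43.37/1 = 43.37
n/ν for A = 23.45/1 = 23.45
n/ν for T = 43.36/1 = 43.36
n/ν for E = 36.30/1 = 36.30
Smallest n/ν is A → limiting reagent.
L consumed = (1/1) × 23.45 = 23.45 mol
L remaining = 43.37 − 23.45 = 19.92 mol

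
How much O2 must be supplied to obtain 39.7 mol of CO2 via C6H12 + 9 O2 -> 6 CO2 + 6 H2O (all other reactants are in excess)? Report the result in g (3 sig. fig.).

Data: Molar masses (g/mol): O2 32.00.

1910 g

n(CO2) = 39.70 mol
n(O2) = (9/6) × 39.70 = 59.55 mol
mass = 59.55 × 32.00 = 1906 g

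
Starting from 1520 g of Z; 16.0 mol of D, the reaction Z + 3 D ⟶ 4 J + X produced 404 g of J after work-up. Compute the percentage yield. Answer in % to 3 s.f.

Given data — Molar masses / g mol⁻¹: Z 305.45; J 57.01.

35.6 %

n(Z) = 1520 / 305.45 = 4.976 mol
n(D) = 16.00 mol
n/ν for Z = 4.976/1 = 4.976
n/ν for D = 16.00/3 = 5.333
Smallest n/ν is Z → limiting reagent.
theoretical n(J) = (4/1) × 4.976 = 19.90 mol → 1134 g
% yield = 404 / 1134 × 100 = 35.63 %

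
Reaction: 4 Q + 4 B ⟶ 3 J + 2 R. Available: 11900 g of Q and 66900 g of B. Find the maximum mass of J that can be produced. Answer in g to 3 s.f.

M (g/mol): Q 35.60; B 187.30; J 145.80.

36600 g

n(Q) = 11900 / 35.60 = 334.3 mol
n(B) = 66900 / 187.30 = 357.2 mol
n/ν for Q = 334.3/4 = 83.58
n/ν for B = 357.2/4 = 89.30
Smallest n/ν is Q → limiting reagent.
n(J) = (3/4) × 334.3 = 250.7 mol
mass = 250.7 × 145.80 = 36550 g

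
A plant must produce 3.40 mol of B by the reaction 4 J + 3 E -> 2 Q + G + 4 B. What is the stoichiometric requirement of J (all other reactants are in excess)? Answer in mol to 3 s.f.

n(B) = 3.400 mol
n(J) = (4/4) × 3.400 = 3.400 mol

3.40 mol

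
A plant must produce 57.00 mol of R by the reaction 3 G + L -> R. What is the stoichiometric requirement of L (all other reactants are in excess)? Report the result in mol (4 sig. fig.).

n(R) = 57.00 mol
n(L) = (1/1) × 57.00 = 57.00 mol

57.00 mol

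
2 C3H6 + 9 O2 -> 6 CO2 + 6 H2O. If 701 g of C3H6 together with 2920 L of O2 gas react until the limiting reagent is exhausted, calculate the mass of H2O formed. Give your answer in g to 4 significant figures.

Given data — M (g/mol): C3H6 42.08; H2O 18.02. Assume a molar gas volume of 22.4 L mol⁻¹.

n(C3H6) = 701.0 / 42.08 = 16.66 mol
n(O2) = 2920 / 22.4 = 130.4 mol
n/ν for C3H6 = 16.66/2 = 8.330
n/ν for O2 = 130.4/9 = 14.49
Smallest n/ν is C3H6 → limiting reagent.
n(H2O) = (6/2) × 16.66 = 49.98 mol
mass = 49.98 × 18.02 = 900.6 g

900.6 g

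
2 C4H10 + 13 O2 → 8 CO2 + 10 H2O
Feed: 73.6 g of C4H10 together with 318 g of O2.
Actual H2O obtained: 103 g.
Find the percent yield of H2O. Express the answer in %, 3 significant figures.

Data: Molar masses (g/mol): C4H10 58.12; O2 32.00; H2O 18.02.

90.3 %

n(C4H10) = 73.60 / 58.12 = 1.266 mol
n(O2) = 318.0 / 32.00 = 9.938 mol
n/ν → C4H10: 0.6330, O2: 0.7645; C4H10 is limiting.
theoretical n(H2O) = (10/2) × 1.266 = 6.330 mol → 114.1 g
% yield = 103 / 114.1 × 100 = 90.27 %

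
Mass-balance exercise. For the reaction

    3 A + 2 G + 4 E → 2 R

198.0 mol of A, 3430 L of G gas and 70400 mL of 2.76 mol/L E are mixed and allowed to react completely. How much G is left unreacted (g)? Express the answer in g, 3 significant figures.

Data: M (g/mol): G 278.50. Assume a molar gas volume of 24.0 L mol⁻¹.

12700 g

n(A) = 198.0 mol
n(G) = 3430 / 24.0 = 142.9 mol
n(E) = 2.76 × 70400/1000 = 194.3 mol
n/ν for A = 198.0/3 = 66.00
n/ν for G = 142.9/2 = 71.45
n/ν for E = 194.3/4 = 48.58
Smallest n/ν is E → limiting reagent.
G consumed = (2/4) × 194.3 = 97.15 mol
G remaining = 142.9 − 97.15 = 45.75 mol
mass = 45.75 × 278.50 = 12740 g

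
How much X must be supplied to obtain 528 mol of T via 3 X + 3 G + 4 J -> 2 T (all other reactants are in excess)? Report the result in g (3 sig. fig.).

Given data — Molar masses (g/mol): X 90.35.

71600 g

n(T) = 528.0 mol
n(X) = (3/2) × 528.0 = 792.0 mol
mass = 792.0 × 90.35 = 71560 g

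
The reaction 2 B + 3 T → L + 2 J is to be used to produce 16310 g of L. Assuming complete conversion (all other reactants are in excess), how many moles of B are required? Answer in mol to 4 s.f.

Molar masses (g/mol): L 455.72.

n(L) = 16310 / 455.72 = 35.79 mol
n(B) = (2/1) × 35.79 = 71.58 mol

71.58 mol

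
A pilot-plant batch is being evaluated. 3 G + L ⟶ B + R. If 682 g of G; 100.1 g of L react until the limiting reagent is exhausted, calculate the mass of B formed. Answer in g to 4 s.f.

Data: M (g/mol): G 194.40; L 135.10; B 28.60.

21.19 g

n(G) = 682.0 / 194.40 = 3.508 mol
n(L) = 100.1 / 135.10 = 0.7409 mol
n/ν for G = 3.508/3 = 1.169
n/ν for L = 0.7409/1 = 0.7409
Smallest n/ν is L → limiting reagent.
n(B) = (1/1) × 0.7409 = 0.7409 mol
mass = 0.7409 × 28.60 = 21.19 g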